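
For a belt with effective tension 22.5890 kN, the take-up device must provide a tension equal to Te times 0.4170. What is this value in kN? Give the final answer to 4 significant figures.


T_tu = 22.5890 * 0.4170
T_tu = 9.420 kN


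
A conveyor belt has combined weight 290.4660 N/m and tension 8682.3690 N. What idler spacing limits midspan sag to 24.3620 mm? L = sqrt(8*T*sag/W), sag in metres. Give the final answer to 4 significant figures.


sag = 24.3620/1000 = 0.024362 m
L = sqrt(8 * 8682.3690 * 0.024362 / 290.4660)
L = 2.414 m


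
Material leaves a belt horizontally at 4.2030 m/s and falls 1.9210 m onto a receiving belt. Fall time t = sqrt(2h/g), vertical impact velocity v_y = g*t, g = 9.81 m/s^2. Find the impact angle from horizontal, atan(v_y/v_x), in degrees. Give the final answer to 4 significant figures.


t = sqrt(2*1.9210/9.81) = 0.625812 s
v_y = 9.81 * 0.625812 = 6.13922 m/s
angle = atan(6.13922 / 4.2030) = 55.60 deg


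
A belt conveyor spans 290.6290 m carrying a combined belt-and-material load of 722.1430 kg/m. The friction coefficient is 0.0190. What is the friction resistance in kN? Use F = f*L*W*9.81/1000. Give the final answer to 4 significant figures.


F = 0.0190 * 290.6290 * 722.1430 * 9.81 / 1000
F = 39.12 kN


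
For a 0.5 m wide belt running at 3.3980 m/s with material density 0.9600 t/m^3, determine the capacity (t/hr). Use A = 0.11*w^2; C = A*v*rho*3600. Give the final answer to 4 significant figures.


A = 0.11 * 0.5^2 = 0.0275 m^2
C = 0.0275 * 3.3980 * 0.9600 * 3600
C = 322.9 t/hr


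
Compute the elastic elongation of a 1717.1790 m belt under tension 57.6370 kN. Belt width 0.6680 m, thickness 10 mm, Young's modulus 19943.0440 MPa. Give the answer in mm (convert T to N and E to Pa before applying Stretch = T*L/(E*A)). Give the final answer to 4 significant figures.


A = 0.6680 * 0.01 = 0.00668 m^2
Stretch = 57.6370*1000 * 1717.1790 / (19943.0440e6 * 0.00668) * 1000
Stretch = 742.9 mm


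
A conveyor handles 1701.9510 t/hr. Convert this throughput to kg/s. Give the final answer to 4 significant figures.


m_dot = 1701.9510 * 1000 / 3600
m_dot = 472.8 kg/s


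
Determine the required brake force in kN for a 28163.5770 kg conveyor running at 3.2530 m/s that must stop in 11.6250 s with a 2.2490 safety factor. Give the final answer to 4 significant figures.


F = 28163.5770 * 3.2530 / 11.6250 * 2.2490 / 1000
F = 17.72 kN


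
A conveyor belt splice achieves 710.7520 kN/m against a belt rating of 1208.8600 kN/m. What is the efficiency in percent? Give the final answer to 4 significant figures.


Eff = 710.7520 / 1208.8600 * 100
Eff = 58.80 %


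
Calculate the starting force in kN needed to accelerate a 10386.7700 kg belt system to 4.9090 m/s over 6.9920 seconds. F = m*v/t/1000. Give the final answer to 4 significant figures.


F = 10386.7700 * 4.9090 / 6.9920 / 1000
F = 7.292 kN


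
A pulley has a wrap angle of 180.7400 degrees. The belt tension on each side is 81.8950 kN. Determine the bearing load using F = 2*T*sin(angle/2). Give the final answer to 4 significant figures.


F = 2 * 81.8950 * sin(180.7400/2 deg)
F = 163.8 kN


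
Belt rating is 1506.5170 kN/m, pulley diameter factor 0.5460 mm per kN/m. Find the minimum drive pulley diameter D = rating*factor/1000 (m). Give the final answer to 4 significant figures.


D = 1506.5170 * 0.5460 / 1000
D = 0.8226 m


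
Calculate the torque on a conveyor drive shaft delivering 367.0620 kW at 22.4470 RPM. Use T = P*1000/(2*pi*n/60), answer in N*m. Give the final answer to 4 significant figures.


omega = 2*pi*22.4470/60 = 2.35064 rad/s
T = 367.0620*1000 / 2.35064
T = 156200 N*m


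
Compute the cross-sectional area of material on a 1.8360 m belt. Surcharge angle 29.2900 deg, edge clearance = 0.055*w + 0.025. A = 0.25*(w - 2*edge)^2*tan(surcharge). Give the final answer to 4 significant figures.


edge = 0.055*1.8360 + 0.025 = 0.12598 m
ew = 1.8360 - 2*0.12598 = 1.58404 m
A = 0.25 * 1.58404^2 * tan(29.2900 deg)
A = 0.3519 m^2


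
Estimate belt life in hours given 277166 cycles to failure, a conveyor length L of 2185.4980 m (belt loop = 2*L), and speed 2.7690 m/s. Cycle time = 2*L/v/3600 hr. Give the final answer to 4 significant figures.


cycle_time = 2 * 2185.4980 / 2.7690 / 3600 = 0.438485 hr
life = 277166 * 0.438485 = 121500 hours


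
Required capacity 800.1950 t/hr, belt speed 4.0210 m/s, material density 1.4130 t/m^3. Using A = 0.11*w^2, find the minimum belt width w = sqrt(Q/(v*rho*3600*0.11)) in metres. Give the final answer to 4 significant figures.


A_req = 800.1950 / (4.0210 * 1.4130 * 3600) = 0.0391216 m^2
w = sqrt(0.0391216 / 0.11)
w = 0.5964 m


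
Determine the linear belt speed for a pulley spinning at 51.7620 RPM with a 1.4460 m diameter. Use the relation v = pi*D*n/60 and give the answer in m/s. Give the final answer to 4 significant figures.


v = pi * 1.4460 * 51.7620 / 60
v = 3.919 m/s


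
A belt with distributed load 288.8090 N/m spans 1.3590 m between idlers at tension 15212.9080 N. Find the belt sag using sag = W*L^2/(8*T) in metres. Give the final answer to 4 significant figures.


sag = 288.8090 * 1.3590^2 / (8 * 15212.9080)
sag = 0.004383 m


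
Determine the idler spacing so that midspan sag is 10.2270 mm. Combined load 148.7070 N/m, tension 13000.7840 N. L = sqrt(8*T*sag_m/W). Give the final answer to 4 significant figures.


sag = 10.2270/1000 = 0.010227 m
L = sqrt(8 * 13000.7840 * 0.010227 / 148.7070)
L = 2.674 m


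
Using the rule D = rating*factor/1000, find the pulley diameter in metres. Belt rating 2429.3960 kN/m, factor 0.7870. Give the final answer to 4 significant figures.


D = 2429.3960 * 0.7870 / 1000
D = 1.912 m


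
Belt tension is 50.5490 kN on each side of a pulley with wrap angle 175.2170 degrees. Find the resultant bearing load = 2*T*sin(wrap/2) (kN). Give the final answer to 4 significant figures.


F = 2 * 50.5490 * sin(175.2170/2 deg)
F = 101.0 kN


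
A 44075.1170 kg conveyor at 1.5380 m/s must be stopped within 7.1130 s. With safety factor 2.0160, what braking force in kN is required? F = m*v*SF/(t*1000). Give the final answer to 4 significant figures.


F = 44075.1170 * 1.5380 / 7.1130 * 2.0160 / 1000
F = 19.21 kN


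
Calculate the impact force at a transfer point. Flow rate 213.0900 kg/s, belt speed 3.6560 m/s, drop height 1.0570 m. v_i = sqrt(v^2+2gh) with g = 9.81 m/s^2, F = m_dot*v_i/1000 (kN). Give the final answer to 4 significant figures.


v_i = sqrt(3.6560^2 + 2*9.81*1.0570) = 5.83992 m/s
F = 213.0900 * 5.83992 / 1000
F = 1.244 kN


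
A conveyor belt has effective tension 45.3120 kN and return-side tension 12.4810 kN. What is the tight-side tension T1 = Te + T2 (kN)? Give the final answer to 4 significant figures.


T1 = Te + T2 = 45.3120 + 12.4810
T1 = 57.79 kN


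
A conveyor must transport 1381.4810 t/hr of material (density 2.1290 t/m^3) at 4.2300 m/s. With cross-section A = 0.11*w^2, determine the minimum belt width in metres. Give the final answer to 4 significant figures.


A_req = 1381.4810 / (4.2300 * 2.1290 * 3600) = 0.0426115 m^2
w = sqrt(0.0426115 / 0.11)
w = 0.6224 m


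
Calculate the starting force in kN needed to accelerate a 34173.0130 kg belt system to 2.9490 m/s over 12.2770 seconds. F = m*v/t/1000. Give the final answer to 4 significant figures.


F = 34173.0130 * 2.9490 / 12.2770 / 1000
F = 8.209 kN


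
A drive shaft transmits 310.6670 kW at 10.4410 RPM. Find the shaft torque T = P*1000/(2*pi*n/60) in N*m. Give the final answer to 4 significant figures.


omega = 2*pi*10.4410/60 = 1.09338 rad/s
T = 310.6670*1000 / 1.09338
T = 284100 N*m


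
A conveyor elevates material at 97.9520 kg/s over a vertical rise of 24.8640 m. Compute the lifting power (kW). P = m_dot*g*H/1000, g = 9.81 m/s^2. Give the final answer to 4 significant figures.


P = 97.9520 * 9.81 * 24.8640 / 1000
P = 23.89 kW


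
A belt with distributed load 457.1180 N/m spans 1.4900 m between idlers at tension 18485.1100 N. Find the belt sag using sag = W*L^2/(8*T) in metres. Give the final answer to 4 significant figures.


sag = 457.1180 * 1.4900^2 / (8 * 18485.1100)
sag = 0.006863 m


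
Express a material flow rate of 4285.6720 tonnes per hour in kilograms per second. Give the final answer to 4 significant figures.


m_dot = 4285.6720 * 1000 / 3600
m_dot = 1190 kg/s


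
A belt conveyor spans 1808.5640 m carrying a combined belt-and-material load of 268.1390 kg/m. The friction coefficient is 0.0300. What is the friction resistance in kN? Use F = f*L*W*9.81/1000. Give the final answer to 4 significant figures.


F = 0.0300 * 1808.5640 * 268.1390 * 9.81 / 1000
F = 142.7 kN


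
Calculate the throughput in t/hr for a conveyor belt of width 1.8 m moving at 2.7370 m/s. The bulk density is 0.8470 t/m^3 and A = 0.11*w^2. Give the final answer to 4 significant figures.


A = 0.11 * 1.8^2 = 0.3564 m^2
C = 0.3564 * 2.7370 * 0.8470 * 3600
C = 2974 t/hr


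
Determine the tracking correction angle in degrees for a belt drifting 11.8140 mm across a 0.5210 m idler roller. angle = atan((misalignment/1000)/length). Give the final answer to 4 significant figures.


misalign_m = 11.8140 / 1000 = 0.011814 m
angle = atan(0.011814 / 0.5210)
angle = 1.299 deg


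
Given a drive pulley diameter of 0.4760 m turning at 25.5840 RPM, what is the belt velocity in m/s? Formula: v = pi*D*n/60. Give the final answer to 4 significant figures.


v = pi * 0.4760 * 25.5840 / 60
v = 0.6376 m/s


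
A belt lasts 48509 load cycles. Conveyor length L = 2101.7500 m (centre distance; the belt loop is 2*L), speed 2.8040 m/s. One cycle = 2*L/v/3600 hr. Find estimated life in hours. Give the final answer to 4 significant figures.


cycle_time = 2 * 2101.7500 / 2.8040 / 3600 = 0.416419 hr
life = 48509 * 0.416419 = 20200 hours


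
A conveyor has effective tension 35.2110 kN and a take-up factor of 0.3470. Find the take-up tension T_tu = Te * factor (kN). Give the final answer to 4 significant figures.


T_tu = 35.2110 * 0.3470
T_tu = 12.22 kN


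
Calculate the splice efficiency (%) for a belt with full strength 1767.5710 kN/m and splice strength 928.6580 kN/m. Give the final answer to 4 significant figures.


Eff = 928.6580 / 1767.5710 * 100
Eff = 52.54 %


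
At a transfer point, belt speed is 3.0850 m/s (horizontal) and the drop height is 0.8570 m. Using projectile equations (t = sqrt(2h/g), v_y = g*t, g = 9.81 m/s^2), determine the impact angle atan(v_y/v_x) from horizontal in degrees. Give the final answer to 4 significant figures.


t = sqrt(2*0.8570/9.81) = 0.417995 s
v_y = 9.81 * 0.417995 = 4.10053 m/s
angle = atan(4.10053 / 3.0850) = 53.04 deg


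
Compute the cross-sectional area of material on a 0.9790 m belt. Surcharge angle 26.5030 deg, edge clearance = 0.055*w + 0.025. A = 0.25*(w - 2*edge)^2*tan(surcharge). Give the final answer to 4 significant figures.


edge = 0.055*0.9790 + 0.025 = 0.078845 m
ew = 0.9790 - 2*0.078845 = 0.82131 m
A = 0.25 * 0.82131^2 * tan(26.5030 deg)
A = 0.08409 m^2


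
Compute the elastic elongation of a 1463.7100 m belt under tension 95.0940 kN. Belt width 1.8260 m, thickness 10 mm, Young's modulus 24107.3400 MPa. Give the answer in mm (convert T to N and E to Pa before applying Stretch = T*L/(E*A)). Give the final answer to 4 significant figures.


A = 1.8260 * 0.01 = 0.01826 m^2
Stretch = 95.0940*1000 * 1463.7100 / (24107.3400e6 * 0.01826) * 1000
Stretch = 316.2 mm


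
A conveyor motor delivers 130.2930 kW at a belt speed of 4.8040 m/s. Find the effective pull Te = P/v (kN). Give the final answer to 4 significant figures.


Te = P / v = 130.2930 / 4.8040
Te = 27.12 kN


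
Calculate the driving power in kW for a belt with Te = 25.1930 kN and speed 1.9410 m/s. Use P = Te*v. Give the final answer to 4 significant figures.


P = Te * v = 25.1930 * 1.9410
P = 48.90 kW


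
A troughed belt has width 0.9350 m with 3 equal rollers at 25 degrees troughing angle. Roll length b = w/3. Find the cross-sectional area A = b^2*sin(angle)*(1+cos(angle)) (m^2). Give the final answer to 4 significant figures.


b = 0.9350/3 = 0.311667 m
A = 0.311667^2 * sin(25 deg) * (1 + cos(25 deg))
A = 0.07826 m^2


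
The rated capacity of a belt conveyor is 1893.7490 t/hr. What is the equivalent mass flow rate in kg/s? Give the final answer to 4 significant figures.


m_dot = 1893.7490 * 1000 / 3600
m_dot = 526.0 kg/s


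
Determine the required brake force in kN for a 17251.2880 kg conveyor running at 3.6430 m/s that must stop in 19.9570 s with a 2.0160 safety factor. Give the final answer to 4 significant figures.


F = 17251.2880 * 3.6430 / 19.9570 * 2.0160 / 1000
F = 6.349 kN


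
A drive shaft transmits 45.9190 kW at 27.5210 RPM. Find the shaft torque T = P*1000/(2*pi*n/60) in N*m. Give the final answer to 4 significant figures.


omega = 2*pi*27.5210/60 = 2.88199 rad/s
T = 45.9190*1000 / 2.88199
T = 15930 N*m


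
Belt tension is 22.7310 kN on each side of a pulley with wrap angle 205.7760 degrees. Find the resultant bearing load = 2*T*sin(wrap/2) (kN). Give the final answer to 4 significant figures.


F = 2 * 22.7310 * sin(205.7760/2 deg)
F = 44.32 kN


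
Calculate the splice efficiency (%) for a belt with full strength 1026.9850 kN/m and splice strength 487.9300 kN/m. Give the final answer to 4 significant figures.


Eff = 487.9300 / 1026.9850 * 100
Eff = 47.51 %


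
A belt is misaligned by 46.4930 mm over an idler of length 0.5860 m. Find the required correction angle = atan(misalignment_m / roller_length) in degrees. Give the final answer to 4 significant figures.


misalign_m = 46.4930 / 1000 = 0.046493 m
angle = atan(0.046493 / 0.5860)
angle = 4.536 deg


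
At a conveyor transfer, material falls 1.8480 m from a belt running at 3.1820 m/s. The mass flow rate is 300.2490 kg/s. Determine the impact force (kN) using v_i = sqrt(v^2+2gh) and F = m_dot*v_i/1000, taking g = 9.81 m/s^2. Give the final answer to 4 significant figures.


v_i = sqrt(3.1820^2 + 2*9.81*1.8480) = 6.8105 m/s
F = 300.2490 * 6.8105 / 1000
F = 2.045 kN


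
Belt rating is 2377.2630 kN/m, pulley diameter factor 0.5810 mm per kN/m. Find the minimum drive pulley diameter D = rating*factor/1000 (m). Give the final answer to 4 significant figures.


D = 2377.2630 * 0.5810 / 1000
D = 1.381 m


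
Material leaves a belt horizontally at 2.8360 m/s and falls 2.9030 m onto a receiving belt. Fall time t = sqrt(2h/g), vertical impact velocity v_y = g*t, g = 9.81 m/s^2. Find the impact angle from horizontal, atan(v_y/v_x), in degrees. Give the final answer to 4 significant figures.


t = sqrt(2*2.9030/9.81) = 0.769315 s
v_y = 9.81 * 0.769315 = 7.54698 m/s
angle = atan(7.54698 / 2.8360) = 69.40 deg


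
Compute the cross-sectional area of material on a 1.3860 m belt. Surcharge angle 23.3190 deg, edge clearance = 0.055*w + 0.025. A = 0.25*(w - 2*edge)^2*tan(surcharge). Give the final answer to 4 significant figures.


edge = 0.055*1.3860 + 0.025 = 0.10123 m
ew = 1.3860 - 2*0.10123 = 1.18354 m
A = 0.25 * 1.18354^2 * tan(23.3190 deg)
A = 0.1510 m^2


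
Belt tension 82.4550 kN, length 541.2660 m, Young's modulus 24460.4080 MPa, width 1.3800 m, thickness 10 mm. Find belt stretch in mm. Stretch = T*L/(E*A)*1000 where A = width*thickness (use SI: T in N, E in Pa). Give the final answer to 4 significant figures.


A = 1.3800 * 0.01 = 0.01380 m^2
Stretch = 82.4550*1000 * 541.2660 / (24460.4080e6 * 0.01380) * 1000
Stretch = 132.2 mm


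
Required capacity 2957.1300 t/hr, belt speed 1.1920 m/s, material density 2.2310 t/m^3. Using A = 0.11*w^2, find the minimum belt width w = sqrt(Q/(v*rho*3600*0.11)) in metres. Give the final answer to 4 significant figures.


A_req = 2957.1300 / (1.1920 * 2.2310 * 3600) = 0.308882 m^2
w = sqrt(0.308882 / 0.11)
w = 1.676 m


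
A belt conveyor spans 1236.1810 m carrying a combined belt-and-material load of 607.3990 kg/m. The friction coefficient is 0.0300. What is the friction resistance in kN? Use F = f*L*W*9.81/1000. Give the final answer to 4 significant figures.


F = 0.0300 * 1236.1810 * 607.3990 * 9.81 / 1000
F = 221.0 kN


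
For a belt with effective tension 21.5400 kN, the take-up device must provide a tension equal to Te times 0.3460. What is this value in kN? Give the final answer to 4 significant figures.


T_tu = 21.5400 * 0.3460
T_tu = 7.453 kN


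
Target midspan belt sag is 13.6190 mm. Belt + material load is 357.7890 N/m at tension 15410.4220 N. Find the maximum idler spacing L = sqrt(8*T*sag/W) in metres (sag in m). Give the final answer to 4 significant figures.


sag = 13.6190/1000 = 0.013619 m
L = sqrt(8 * 15410.4220 * 0.013619 / 357.7890)
L = 2.166 m


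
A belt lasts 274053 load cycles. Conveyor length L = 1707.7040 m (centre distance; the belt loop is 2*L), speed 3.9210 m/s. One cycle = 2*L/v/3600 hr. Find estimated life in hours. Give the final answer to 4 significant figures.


cycle_time = 2 * 1707.7040 / 3.9210 / 3600 = 0.24196 hr
life = 274053 * 0.24196 = 66310 hours


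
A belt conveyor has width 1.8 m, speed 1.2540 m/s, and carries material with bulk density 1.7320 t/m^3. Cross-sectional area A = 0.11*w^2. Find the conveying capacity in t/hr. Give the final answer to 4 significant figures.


A = 0.11 * 1.8^2 = 0.3564 m^2
C = 0.3564 * 1.2540 * 1.7320 * 3600
C = 2787 t/hr


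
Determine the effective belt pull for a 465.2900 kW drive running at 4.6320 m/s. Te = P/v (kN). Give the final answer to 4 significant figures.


Te = P / v = 465.2900 / 4.6320
Te = 100.5 kN


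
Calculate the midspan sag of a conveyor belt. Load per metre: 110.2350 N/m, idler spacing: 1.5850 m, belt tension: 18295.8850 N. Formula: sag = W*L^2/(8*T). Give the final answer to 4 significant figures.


sag = 110.2350 * 1.5850^2 / (8 * 18295.8850)
sag = 0.001892 m


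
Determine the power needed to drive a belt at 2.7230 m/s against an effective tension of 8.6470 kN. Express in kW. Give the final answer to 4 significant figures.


P = Te * v = 8.6470 * 2.7230
P = 23.55 kW


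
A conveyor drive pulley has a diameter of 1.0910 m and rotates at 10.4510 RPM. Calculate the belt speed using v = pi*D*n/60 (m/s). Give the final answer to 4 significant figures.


v = pi * 1.0910 * 10.4510 / 60
v = 0.5970 m/s


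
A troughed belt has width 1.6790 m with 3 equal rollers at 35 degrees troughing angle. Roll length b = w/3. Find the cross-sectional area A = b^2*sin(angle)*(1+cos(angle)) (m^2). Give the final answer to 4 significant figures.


b = 1.6790/3 = 0.559667 m
A = 0.559667^2 * sin(35 deg) * (1 + cos(35 deg))
A = 0.3268 m^2


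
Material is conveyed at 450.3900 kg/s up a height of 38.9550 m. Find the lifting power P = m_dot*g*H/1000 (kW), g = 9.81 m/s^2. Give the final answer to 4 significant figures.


P = 450.3900 * 9.81 * 38.9550 / 1000
P = 172.1 kW


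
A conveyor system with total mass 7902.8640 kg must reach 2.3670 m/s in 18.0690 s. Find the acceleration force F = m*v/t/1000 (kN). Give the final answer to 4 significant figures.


F = 7902.8640 * 2.3670 / 18.0690 / 1000
F = 1.035 kN


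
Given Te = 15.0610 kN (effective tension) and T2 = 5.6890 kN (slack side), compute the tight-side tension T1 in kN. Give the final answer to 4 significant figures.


T1 = Te + T2 = 15.0610 + 5.6890
T1 = 20.75 kN


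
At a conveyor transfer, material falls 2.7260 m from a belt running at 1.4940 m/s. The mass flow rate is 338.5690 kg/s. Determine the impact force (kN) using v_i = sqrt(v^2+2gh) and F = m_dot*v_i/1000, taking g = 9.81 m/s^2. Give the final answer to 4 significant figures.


v_i = sqrt(1.4940^2 + 2*9.81*2.7260) = 7.46433 m/s
F = 338.5690 * 7.46433 / 1000
F = 2.527 kN


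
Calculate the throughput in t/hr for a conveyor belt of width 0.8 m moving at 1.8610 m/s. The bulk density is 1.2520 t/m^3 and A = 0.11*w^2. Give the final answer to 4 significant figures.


A = 0.11 * 0.8^2 = 0.0704 m^2
C = 0.0704 * 1.8610 * 1.2520 * 3600
C = 590.5 t/hr


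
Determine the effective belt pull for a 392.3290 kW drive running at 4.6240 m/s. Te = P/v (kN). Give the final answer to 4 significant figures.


Te = P / v = 392.3290 / 4.6240
Te = 84.85 kN


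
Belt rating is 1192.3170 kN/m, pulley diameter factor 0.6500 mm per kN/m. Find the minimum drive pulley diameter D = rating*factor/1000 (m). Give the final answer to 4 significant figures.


D = 1192.3170 * 0.6500 / 1000
D = 0.7750 m


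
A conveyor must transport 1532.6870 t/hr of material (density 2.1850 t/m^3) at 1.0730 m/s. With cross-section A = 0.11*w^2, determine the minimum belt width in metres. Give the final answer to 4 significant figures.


A_req = 1532.6870 / (1.0730 * 2.1850 * 3600) = 0.181593 m^2
w = sqrt(0.181593 / 0.11)
w = 1.285 m


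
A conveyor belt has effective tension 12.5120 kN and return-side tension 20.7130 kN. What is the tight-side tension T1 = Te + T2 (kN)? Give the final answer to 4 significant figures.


T1 = Te + T2 = 12.5120 + 20.7130
T1 = 33.23 kN


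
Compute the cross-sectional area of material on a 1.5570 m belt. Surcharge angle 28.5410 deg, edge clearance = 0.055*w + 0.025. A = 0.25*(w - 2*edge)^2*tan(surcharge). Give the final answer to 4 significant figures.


edge = 0.055*1.5570 + 0.025 = 0.110635 m
ew = 1.5570 - 2*0.110635 = 1.33573 m
A = 0.25 * 1.33573^2 * tan(28.5410 deg)
A = 0.2426 m^2


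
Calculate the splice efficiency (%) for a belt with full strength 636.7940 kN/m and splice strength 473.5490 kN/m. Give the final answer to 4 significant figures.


Eff = 473.5490 / 636.7940 * 100
Eff = 74.36 %


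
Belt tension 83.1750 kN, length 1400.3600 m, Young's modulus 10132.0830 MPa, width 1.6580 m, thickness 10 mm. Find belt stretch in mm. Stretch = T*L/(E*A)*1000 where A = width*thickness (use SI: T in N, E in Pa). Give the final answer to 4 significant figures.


A = 1.6580 * 0.01 = 0.01658 m^2
Stretch = 83.1750*1000 * 1400.3600 / (10132.0830e6 * 0.01658) * 1000
Stretch = 693.3 mm


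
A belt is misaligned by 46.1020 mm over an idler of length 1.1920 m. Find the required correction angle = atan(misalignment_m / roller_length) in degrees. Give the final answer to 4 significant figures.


misalign_m = 46.1020 / 1000 = 0.046102 m
angle = atan(0.046102 / 1.1920)
angle = 2.215 deg


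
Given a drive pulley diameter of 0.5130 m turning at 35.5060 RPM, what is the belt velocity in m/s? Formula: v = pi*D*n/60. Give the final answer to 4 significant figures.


v = pi * 0.5130 * 35.5060 / 60
v = 0.9537 m/s


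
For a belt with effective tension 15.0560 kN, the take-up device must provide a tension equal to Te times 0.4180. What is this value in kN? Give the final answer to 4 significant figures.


T_tu = 15.0560 * 0.4180
T_tu = 6.293 kN


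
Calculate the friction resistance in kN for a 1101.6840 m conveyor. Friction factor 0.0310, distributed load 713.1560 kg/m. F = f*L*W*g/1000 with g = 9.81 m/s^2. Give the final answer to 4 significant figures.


F = 0.0310 * 1101.6840 * 713.1560 * 9.81 / 1000
F = 238.9 kN


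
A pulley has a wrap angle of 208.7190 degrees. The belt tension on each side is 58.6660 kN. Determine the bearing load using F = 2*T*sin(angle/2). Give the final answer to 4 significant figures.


F = 2 * 58.6660 * sin(208.7190/2 deg)
F = 113.7 kN


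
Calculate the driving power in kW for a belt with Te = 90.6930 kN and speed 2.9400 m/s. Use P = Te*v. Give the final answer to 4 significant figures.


P = Te * v = 90.6930 * 2.9400
P = 266.6 kW


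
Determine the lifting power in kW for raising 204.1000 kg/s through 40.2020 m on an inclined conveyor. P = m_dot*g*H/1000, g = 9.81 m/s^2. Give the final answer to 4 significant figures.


P = 204.1000 * 9.81 * 40.2020 / 1000
P = 80.49 kW


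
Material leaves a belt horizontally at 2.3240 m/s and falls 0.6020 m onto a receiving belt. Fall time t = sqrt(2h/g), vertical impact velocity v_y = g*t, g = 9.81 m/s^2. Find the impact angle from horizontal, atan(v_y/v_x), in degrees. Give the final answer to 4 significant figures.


t = sqrt(2*0.6020/9.81) = 0.350331 s
v_y = 9.81 * 0.350331 = 3.43675 m/s
angle = atan(3.43675 / 2.3240) = 55.93 deg


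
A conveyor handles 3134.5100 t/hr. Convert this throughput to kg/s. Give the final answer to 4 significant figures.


m_dot = 3134.5100 * 1000 / 3600
m_dot = 870.7 kg/s


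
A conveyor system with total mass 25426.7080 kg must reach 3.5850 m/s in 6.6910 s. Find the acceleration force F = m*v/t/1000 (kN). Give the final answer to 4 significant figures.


F = 25426.7080 * 3.5850 / 6.6910 / 1000
F = 13.62 kN


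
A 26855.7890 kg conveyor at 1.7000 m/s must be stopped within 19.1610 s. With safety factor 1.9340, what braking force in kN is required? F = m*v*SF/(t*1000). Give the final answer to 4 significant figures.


F = 26855.7890 * 1.7000 / 19.1610 * 1.9340 / 1000
F = 4.608 kN


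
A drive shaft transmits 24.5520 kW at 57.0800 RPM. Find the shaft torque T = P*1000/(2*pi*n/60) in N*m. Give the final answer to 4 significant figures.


omega = 2*pi*57.0800/60 = 5.9774 rad/s
T = 24.5520*1000 / 5.9774
T = 4107 N*m


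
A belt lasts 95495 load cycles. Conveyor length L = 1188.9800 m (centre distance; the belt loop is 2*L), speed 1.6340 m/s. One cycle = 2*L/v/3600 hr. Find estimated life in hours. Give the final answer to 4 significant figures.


cycle_time = 2 * 1188.9800 / 1.6340 / 3600 = 0.40425 hr
life = 95495 * 0.40425 = 38600 hours


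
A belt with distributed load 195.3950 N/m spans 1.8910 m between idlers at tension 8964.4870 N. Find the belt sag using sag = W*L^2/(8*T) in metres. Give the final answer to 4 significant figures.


sag = 195.3950 * 1.8910^2 / (8 * 8964.4870)
sag = 0.009743 m


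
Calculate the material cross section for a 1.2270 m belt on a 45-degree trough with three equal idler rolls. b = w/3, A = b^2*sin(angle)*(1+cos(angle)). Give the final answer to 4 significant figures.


b = 1.2270/3 = 0.409 m
A = 0.409^2 * sin(45 deg) * (1 + cos(45 deg))
A = 0.2019 m^2


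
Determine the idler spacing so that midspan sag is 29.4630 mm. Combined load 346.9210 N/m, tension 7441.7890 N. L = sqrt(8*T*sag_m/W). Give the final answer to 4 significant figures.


sag = 29.4630/1000 = 0.029463 m
L = sqrt(8 * 7441.7890 * 0.029463 / 346.9210)
L = 2.249 m


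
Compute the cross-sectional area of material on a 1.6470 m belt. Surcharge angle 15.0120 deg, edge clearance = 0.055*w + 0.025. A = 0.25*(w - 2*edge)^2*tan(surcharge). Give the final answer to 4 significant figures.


edge = 0.055*1.6470 + 0.025 = 0.115585 m
ew = 1.6470 - 2*0.115585 = 1.41583 m
A = 0.25 * 1.41583^2 * tan(15.0120 deg)
A = 0.1344 m^2


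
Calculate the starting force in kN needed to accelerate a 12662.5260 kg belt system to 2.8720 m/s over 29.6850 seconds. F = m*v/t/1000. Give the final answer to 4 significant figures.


F = 12662.5260 * 2.8720 / 29.6850 / 1000
F = 1.225 kN


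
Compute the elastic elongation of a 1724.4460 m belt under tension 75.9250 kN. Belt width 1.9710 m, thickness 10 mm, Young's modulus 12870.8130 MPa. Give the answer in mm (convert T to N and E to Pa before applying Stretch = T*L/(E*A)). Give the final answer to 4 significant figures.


A = 1.9710 * 0.01 = 0.01971 m^2
Stretch = 75.9250*1000 * 1724.4460 / (12870.8130e6 * 0.01971) * 1000
Stretch = 516.1 mm


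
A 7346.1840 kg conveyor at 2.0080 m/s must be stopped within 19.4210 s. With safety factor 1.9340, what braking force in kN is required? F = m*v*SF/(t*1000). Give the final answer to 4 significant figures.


F = 7346.1840 * 2.0080 / 19.4210 * 1.9340 / 1000
F = 1.469 kN


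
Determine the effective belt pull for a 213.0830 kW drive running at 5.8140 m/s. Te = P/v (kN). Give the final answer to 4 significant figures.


Te = P / v = 213.0830 / 5.8140
Te = 36.65 kN


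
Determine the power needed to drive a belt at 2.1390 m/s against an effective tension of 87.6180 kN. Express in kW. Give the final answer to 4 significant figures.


P = Te * v = 87.6180 * 2.1390
P = 187.4 kW


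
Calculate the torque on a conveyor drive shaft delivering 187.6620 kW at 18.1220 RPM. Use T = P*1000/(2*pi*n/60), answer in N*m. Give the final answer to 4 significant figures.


omega = 2*pi*18.1220/60 = 1.89773 rad/s
T = 187.6620*1000 / 1.89773
T = 98890 N*m


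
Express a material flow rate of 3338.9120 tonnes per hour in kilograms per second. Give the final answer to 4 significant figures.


m_dot = 3338.9120 * 1000 / 3600
m_dot = 927.5 kg/s


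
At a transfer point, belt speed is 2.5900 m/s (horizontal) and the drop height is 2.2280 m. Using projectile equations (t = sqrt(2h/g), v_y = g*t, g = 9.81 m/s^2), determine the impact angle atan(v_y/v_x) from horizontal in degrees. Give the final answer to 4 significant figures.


t = sqrt(2*2.2280/9.81) = 0.673966 s
v_y = 9.81 * 0.673966 = 6.61161 m/s
angle = atan(6.61161 / 2.5900) = 68.61 deg


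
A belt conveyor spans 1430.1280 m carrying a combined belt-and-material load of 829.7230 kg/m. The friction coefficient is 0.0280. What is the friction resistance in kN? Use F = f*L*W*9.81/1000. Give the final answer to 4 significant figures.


F = 0.0280 * 1430.1280 * 829.7230 * 9.81 / 1000
F = 325.9 kN


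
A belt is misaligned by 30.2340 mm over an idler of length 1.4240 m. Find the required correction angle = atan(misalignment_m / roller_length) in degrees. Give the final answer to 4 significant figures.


misalign_m = 30.2340 / 1000 = 0.030234 m
angle = atan(0.030234 / 1.4240)
angle = 1.216 deg


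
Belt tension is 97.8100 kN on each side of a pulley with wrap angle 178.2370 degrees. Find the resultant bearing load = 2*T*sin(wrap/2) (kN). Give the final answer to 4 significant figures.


F = 2 * 97.8100 * sin(178.2370/2 deg)
F = 195.6 kN


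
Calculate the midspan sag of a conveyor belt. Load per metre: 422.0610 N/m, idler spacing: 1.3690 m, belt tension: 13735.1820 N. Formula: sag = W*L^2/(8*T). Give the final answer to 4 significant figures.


sag = 422.0610 * 1.3690^2 / (8 * 13735.1820)
sag = 0.007199 m


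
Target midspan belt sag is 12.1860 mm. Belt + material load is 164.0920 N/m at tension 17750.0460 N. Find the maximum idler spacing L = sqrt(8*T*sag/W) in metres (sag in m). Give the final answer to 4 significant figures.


sag = 12.1860/1000 = 0.012186 m
L = sqrt(8 * 17750.0460 * 0.012186 / 164.0920)
L = 3.247 m


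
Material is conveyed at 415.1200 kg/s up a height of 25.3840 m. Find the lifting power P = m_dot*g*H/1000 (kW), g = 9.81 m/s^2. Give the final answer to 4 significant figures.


P = 415.1200 * 9.81 * 25.3840 / 1000
P = 103.4 kW


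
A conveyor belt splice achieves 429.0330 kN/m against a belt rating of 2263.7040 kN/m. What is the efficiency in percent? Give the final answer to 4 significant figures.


Eff = 429.0330 / 2263.7040 * 100
Eff = 18.95 %


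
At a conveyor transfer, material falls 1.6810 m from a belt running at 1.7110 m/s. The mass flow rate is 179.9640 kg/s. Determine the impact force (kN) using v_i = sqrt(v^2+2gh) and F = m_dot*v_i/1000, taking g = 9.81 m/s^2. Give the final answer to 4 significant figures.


v_i = sqrt(1.7110^2 + 2*9.81*1.6810) = 5.99239 m/s
F = 179.9640 * 5.99239 / 1000
F = 1.078 kN


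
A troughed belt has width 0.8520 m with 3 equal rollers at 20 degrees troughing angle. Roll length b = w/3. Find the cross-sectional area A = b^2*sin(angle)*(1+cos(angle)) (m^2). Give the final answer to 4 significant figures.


b = 0.8520/3 = 0.284 m
A = 0.284^2 * sin(20 deg) * (1 + cos(20 deg))
A = 0.05351 m^2


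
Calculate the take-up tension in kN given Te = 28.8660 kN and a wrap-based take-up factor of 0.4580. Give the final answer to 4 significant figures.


T_tu = 28.8660 * 0.4580
T_tu = 13.22 kN


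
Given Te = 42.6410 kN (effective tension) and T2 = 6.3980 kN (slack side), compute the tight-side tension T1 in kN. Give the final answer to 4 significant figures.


T1 = Te + T2 = 42.6410 + 6.3980
T1 = 49.04 kN


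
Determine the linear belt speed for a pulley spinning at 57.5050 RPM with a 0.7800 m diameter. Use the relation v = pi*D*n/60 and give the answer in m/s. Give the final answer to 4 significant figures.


v = pi * 0.7800 * 57.5050 / 60
v = 2.349 m/s


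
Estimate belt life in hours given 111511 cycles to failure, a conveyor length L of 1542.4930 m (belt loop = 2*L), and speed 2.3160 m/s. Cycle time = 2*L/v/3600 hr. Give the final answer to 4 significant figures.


cycle_time = 2 * 1542.4930 / 2.3160 / 3600 = 0.370009 hr
life = 111511 * 0.370009 = 41260 hours


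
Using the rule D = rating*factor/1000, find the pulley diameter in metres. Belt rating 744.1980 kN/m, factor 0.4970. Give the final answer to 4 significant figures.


D = 744.1980 * 0.4970 / 1000
D = 0.3699 m


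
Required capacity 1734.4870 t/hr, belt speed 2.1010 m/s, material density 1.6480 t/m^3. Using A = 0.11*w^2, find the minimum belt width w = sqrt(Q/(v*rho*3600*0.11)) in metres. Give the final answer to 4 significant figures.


A_req = 1734.4870 / (2.1010 * 1.6480 * 3600) = 0.139151 m^2
w = sqrt(0.139151 / 0.11)
w = 1.125 m


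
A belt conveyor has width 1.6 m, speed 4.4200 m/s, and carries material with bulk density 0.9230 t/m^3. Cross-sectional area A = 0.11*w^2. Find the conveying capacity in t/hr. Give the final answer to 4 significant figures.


A = 0.11 * 1.6^2 = 0.2816 m^2
C = 0.2816 * 4.4200 * 0.9230 * 3600
C = 4136 t/hr


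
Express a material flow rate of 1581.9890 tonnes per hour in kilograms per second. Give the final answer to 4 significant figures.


m_dot = 1581.9890 * 1000 / 3600
m_dot = 439.4 kg/s


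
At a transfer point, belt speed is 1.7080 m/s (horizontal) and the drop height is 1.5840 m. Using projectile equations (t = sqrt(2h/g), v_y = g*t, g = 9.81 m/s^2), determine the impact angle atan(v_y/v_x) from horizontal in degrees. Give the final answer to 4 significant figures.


t = sqrt(2*1.5840/9.81) = 0.568274 s
v_y = 9.81 * 0.568274 = 5.57477 m/s
angle = atan(5.57477 / 1.7080) = 72.97 deg


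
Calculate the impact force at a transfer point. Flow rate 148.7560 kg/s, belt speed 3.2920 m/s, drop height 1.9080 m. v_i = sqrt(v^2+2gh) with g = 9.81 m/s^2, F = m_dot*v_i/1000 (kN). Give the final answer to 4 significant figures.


v_i = sqrt(3.2920^2 + 2*9.81*1.9080) = 6.94782 m/s
F = 148.7560 * 6.94782 / 1000
F = 1.034 kN


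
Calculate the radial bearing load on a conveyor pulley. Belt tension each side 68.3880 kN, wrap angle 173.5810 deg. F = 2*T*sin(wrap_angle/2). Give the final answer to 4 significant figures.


F = 2 * 68.3880 * sin(173.5810/2 deg)
F = 136.6 kN


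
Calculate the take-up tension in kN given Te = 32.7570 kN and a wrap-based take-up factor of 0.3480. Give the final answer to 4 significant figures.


T_tu = 32.7570 * 0.3480
T_tu = 11.40 kN


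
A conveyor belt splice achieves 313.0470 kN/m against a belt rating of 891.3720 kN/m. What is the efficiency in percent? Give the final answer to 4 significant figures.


Eff = 313.0470 / 891.3720 * 100
Eff = 35.12 %


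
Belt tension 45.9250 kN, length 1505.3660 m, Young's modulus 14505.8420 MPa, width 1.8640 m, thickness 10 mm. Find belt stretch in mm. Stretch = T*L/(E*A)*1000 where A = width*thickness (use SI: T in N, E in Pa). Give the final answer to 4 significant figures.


A = 1.8640 * 0.01 = 0.01864 m^2
Stretch = 45.9250*1000 * 1505.3660 / (14505.8420e6 * 0.01864) * 1000
Stretch = 255.7 mm


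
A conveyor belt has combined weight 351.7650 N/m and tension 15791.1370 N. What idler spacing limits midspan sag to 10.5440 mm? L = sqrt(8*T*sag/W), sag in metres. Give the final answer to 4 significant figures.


sag = 10.5440/1000 = 0.010544 m
L = sqrt(8 * 15791.1370 * 0.010544 / 351.7650)
L = 1.946 m


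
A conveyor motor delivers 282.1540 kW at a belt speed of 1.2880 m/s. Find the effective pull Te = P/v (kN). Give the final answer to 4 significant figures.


Te = P / v = 282.1540 / 1.2880
Te = 219.1 kN


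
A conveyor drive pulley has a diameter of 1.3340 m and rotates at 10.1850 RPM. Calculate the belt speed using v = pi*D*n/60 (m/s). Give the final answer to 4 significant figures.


v = pi * 1.3340 * 10.1850 / 60
v = 0.7114 m/s


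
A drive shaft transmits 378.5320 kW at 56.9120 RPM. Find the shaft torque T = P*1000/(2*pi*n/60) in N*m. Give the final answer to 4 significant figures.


omega = 2*pi*56.9120/60 = 5.95981 rad/s
T = 378.5320*1000 / 5.95981
T = 63510 N*m


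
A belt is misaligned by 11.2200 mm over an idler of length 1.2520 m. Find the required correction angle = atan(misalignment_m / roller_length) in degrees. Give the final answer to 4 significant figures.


misalign_m = 11.2200 / 1000 = 0.011220 m
angle = atan(0.011220 / 1.2520)
angle = 0.5135 deg


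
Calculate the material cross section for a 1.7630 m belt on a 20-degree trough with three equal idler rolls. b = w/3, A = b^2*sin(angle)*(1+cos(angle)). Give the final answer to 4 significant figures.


b = 1.7630/3 = 0.587667 m
A = 0.587667^2 * sin(20 deg) * (1 + cos(20 deg))
A = 0.2291 m^2


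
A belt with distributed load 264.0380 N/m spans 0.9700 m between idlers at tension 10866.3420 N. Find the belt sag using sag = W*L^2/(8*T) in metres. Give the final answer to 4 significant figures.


sag = 264.0380 * 0.9700^2 / (8 * 10866.3420)
sag = 0.002858 m


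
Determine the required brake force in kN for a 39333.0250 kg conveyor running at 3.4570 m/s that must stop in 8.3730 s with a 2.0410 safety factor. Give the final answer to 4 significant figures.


F = 39333.0250 * 3.4570 / 8.3730 * 2.0410 / 1000
F = 33.15 kN


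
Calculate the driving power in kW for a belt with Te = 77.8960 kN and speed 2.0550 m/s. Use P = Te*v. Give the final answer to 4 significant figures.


P = Te * v = 77.8960 * 2.0550
P = 160.1 kW


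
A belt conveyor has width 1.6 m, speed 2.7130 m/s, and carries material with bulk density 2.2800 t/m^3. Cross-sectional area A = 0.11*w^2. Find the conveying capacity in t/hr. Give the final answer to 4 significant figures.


A = 0.11 * 1.6^2 = 0.2816 m^2
C = 0.2816 * 2.7130 * 2.2800 * 3600
C = 6271 t/hr


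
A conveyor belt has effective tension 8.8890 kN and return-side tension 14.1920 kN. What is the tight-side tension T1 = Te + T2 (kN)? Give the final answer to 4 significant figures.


T1 = Te + T2 = 8.8890 + 14.1920
T1 = 23.08 kN


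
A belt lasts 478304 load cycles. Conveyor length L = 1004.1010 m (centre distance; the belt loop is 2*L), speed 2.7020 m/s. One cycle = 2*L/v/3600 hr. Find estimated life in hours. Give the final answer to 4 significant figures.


cycle_time = 2 * 1004.1010 / 2.7020 / 3600 = 0.206452 hr
life = 478304 * 0.206452 = 98750 hours


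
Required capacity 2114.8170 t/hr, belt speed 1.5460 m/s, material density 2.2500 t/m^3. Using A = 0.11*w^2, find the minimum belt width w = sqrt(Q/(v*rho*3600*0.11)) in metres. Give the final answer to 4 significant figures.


A_req = 2114.8170 / (1.5460 * 2.2500 * 3600) = 0.16888 m^2
w = sqrt(0.16888 / 0.11)
w = 1.239 m


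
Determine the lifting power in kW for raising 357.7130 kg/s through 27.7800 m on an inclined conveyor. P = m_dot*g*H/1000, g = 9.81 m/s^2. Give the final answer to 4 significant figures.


P = 357.7130 * 9.81 * 27.7800 / 1000
P = 97.48 kW


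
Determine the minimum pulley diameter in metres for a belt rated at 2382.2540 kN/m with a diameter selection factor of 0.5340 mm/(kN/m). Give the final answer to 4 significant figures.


D = 2382.2540 * 0.5340 / 1000
D = 1.272 m


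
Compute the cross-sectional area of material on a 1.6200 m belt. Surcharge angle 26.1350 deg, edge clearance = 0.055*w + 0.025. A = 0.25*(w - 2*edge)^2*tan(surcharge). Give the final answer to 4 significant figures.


edge = 0.055*1.6200 + 0.025 = 0.1141 m
ew = 1.6200 - 2*0.1141 = 1.3918 m
A = 0.25 * 1.3918^2 * tan(26.1350 deg)
A = 0.2376 m^2
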